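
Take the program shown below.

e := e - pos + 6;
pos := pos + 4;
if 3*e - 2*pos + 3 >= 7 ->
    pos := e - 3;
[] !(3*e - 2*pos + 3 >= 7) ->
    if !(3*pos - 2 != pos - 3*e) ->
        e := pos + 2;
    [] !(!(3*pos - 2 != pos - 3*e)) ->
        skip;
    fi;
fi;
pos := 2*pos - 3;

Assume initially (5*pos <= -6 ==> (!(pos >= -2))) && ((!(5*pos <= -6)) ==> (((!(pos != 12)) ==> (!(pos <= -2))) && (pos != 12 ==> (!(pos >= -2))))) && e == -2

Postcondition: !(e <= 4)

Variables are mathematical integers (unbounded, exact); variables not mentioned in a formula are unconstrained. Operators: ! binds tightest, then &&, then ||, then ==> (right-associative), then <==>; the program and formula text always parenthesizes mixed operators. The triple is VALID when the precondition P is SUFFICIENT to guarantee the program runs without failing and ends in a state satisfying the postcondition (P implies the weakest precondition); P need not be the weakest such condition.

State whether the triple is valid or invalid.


Working backward. After the program, !(e <= 4) must hold.
Before pos := 2*pos - 3: !(e <= 4)
Then branch requires !(e <= 4); else branch requires ((!(3*e + 2*pos != 2)) ==> (!(pos <= 2))) && (3*e + 2*pos != 2 ==> (!(e <= 4))).
Before the if: (3*e >= 2*pos + 4 ==> (!(e <= 4))) && ((!(3*e >= 2*pos + 4)) ==> (((!(3*e + 2*pos != 2)) ==> (!(pos <= 2))) && (3*e + 2*pos != 2 ==> (!(e <= 4)))))
Before pos := pos + 4: (3*e >= 2*pos + 12 ==> (!(e <= 4))) && ((!(3*e >= 2*pos + 12)) ==> (((!(3*e + 2*pos != -6)) ==> (!(pos <= -2))) && (3*e + 2*pos != -6 ==> (!(e <= 4)))))
Before e := e - pos + 6: (3*e >= 5*pos - 6 ==> (!(e <= pos - 2))) && ((!(3*e >= 5*pos - 6)) ==> (((!(3*e != pos - 24)) ==> (!(pos <= -2))) && (3*e != pos - 24 ==> (!(e <= pos - 2)))))
The weakest precondition is (3*e >= 5*pos - 6 ==> (!(e <= pos - 2))) && ((!(3*e >= 5*pos - 6)) ==> (((!(3*e != pos - 24)) ==> (!(pos <= -2))) && (3*e != pos - 24 ==> (!(e <= pos - 2))))).
Check whether (5*pos <= -6 ==> (!(pos >= -2))) && ((!(5*pos <= -6)) ==> (((!(pos != 12)) ==> (!(pos <= -2))) && (pos != 12 ==> (!(pos >= -2))))) && e == -2 implies it.
Countermodel: at the initial state e = -2, pos = 12, the precondition holds but the weakest precondition fails.
Answer: invalid


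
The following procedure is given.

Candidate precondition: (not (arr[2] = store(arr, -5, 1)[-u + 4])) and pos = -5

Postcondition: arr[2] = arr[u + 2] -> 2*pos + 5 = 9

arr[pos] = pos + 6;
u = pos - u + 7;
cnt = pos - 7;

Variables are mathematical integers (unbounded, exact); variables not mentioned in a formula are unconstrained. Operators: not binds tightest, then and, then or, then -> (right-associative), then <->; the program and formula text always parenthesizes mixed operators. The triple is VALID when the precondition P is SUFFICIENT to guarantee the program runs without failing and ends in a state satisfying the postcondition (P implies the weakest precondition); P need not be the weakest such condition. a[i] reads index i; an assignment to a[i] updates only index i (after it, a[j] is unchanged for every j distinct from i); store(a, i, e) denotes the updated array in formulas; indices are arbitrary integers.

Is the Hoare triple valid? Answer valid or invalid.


Working backward. After the program, the postcondition arr[2] = arr[u + 2] -> 2*pos + 5 = 9 must hold; in canonical form it is arr[2] = arr[u + 2] -> 2*pos = 4.
Before cnt := pos - 7: arr[2] = arr[u + 2] -> 2*pos = 4
Before u := pos - u + 7: arr[2] = arr[pos - u + 9] -> 2*pos = 4
Before arr[pos] := pos + 6: store(arr, pos, pos + 6)[2] = store(arr, pos, pos + 6)[pos - u + 9] -> 2*pos = 4
The weakest precondition is store(arr, pos, pos + 6)[2] = store(arr, pos, pos + 6)[pos - u + 9] -> 2*pos = 4.
Check whether (not (arr[2] = store(arr, -5, 1)[-u + 4])) and pos = -5 implies it.
Every state satisfying the precondition satisfies the weakest precondition: the implication holds.
Answer: valid


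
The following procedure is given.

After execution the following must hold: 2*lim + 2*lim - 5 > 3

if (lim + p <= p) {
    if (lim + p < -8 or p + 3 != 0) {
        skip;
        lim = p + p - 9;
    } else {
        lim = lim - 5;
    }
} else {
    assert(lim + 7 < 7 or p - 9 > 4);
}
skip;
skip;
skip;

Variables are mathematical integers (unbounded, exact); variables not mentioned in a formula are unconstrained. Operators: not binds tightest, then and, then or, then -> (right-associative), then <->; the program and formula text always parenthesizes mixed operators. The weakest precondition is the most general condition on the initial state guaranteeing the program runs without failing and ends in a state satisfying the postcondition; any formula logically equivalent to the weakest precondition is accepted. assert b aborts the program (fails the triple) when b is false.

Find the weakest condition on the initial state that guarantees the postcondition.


Working backward. After the program, the postcondition 2*lim + 2*lim - 5 > 3 must hold; in canonical form it is 4*lim > 8.
Before skip: 4*lim > 8
Before skip: 4*lim > 8
Before skip: 4*lim > 8
Then branch requires ((lim + p < -8 or p != -3) -> 8*p > 44) and ((not (lim + p < -8 or p != -3)) -> 4*lim > 28); else branch requires (lim < 0 or p > 13) and 4*lim > 8.
Before the if: (lim <= 0 -> (((lim + p < -8 or p != -3) -> 8*p > 44) and ((not (lim + p < -8 or p != -3)) -> 4*lim > 28))) and ((not (lim <= 0)) -> ((lim < 0 or p > 13) and 4*lim > 8))
Answer: WP = (lim <= 0 -> (((lim + p < -8 or p != -3) -> 8*p > 44) and ((not (lim + p < -8 or p != -3)) -> 4*lim > 28))) and ((not (lim <= 0)) -> ((lim < 0 or p > 13) and 4*lim > 8))


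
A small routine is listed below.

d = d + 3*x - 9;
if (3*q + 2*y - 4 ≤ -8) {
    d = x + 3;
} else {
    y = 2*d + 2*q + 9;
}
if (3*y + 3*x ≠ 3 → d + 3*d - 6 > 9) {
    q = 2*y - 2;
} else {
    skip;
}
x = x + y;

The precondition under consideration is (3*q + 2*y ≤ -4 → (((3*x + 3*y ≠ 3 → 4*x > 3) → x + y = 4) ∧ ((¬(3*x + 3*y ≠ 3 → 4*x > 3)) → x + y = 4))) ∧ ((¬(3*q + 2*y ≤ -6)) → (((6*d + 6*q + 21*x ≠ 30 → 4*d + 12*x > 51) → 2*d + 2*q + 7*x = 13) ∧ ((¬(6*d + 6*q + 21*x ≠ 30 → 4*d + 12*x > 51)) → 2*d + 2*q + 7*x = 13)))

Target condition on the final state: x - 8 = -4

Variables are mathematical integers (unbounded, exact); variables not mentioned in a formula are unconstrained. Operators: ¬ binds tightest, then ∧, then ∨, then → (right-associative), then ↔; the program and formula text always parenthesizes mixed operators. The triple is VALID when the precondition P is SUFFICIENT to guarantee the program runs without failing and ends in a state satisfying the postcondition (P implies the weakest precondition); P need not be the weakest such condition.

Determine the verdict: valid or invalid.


Working backward. After the program, the postcondition x - 8 = -4 must hold; in canonical form it is x = 4.
Before x := x + y: x + y = 4
Then branch requires x + y = 4; else branch requires x + y = 4.
Before the if: ((3*x + 3*y ≠ 3 → 4*d > 15) → x + y = 4) ∧ ((¬(3*x + 3*y ≠ 3 → 4*d > 15)) → x + y = 4)
Then branch requires ((3*x + 3*y ≠ 3 → 4*x > 3) → x + y = 4) ∧ ((¬(3*x + 3*y ≠ 3 → 4*x > 3)) → x + y = 4); else branch requires ((6*d + 6*q + 3*x ≠ -24 → 4*d > 15) → 2*d + 2*q + x = -5) ∧ ((¬(6*d + 6*q + 3*x ≠ -24 → 4*d > 15)) → 2*d + 2*q + x = -5).
Before the if: (3*q + 2*y ≤ -4 → (((3*x + 3*y ≠ 3 → 4*x > 3) → x + y = 4) ∧ ((¬(3*x + 3*y ≠ 3 → 4*x > 3)) → x + y = 4))) ∧ ((¬(3*q + 2*y ≤ -4)) → (((6*d + 6*q + 3*x ≠ -24 → 4*d > 15) → 2*d + 2*q + x = -5) ∧ ((¬(6*d + 6*q + 3*x ≠ -24 → 4*d > 15)) → 2*d + 2*q + x = -5)))
Before d := d + 3*x - 9: (3*q + 2*y ≤ -4 → (((3*x + 3*y ≠ 3 → 4*x > 3) → x + y = 4) ∧ ((¬(3*x + 3*y ≠ 3 → 4*x > 3)) → x + y = 4))) ∧ ((¬(3*q + 2*y ≤ -4)) → (((6*d + 6*q + 21*x ≠ 30 → 4*d + 12*x > 51) → 2*d + 2*q + 7*x = 13) ∧ ((¬(6*d + 6*q + 21*x ≠ 30 → 4*d + 12*x > 51)) → 2*d + 2*q + 7*x = 13)))
The weakest precondition is (3*q + 2*y ≤ -4 → (((3*x + 3*y ≠ 3 → 4*x > 3) → x + y = 4) ∧ ((¬(3*x + 3*y ≠ 3 → 4*x > 3)) → x + y = 4))) ∧ ((¬(3*q + 2*y ≤ -4)) → (((6*d + 6*q + 21*x ≠ 30 → 4*d + 12*x > 51) → 2*d + 2*q + 7*x = 13) ∧ ((¬(6*d + 6*q + 21*x ≠ 30 → 4*d + 12*x > 51)) → 2*d + 2*q + 7*x = 13))).
Check whether (3*q + 2*y ≤ -4 → (((3*x + 3*y ≠ 3 → 4*x > 3) → x + y = 4) ∧ ((¬(3*x + 3*y ≠ 3 → 4*x > 3)) → x + y = 4))) ∧ ((¬(3*q + 2*y ≤ -6)) → (((6*d + 6*q + 21*x ≠ 30 → 4*d + 12*x > 51) → 2*d + 2*q + 7*x = 13) ∧ ((¬(6*d + 6*q + 21*x ≠ 30 → 4*d + 12*x > 51)) → 2*d + 2*q + 7*x = 13))) implies it.
Every state satisfying the precondition satisfies the weakest precondition: the implication holds.
Answer: valid


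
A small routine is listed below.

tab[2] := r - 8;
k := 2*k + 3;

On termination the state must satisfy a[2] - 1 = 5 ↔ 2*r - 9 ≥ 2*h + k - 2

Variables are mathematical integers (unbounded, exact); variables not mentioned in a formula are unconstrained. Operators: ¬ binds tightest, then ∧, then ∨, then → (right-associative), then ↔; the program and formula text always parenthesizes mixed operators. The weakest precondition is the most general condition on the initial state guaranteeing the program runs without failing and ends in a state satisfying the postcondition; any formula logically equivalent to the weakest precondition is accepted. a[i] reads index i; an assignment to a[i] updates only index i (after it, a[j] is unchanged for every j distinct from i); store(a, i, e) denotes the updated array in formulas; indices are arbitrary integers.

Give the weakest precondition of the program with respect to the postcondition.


Working backward. After the program, the postcondition a[2] - 1 = 5 ↔ 2*r - 9 ≥ 2*h + k - 2 must hold; in canonical form it is a[2] = 6 ↔ 2*r ≥ 2*h + k + 7.
Before k := 2*k + 3: a[2] = 6 ↔ 2*r ≥ 2*h + 2*k + 10
Before tab[2] := r - 8: a[2] = 6 ↔ 2*r ≥ 2*h + 2*k + 10
Answer: WP = a[2] = 6 ↔ 2*r ≥ 2*h + 2*k + 10


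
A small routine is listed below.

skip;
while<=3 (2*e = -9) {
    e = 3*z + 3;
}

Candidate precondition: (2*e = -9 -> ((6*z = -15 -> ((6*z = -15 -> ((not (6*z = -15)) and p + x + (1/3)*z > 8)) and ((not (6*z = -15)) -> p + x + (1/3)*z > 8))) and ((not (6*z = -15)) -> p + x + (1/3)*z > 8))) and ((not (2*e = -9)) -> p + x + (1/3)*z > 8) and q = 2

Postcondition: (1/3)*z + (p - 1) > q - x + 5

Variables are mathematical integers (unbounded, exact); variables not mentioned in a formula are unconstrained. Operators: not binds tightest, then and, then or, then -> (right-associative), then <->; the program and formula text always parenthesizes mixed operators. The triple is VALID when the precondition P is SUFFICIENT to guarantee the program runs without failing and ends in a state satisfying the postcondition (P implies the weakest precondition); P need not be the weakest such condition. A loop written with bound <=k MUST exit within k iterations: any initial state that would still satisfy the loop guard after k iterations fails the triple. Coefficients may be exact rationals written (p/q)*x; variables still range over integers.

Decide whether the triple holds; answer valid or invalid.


Working backward. After the program, the postcondition (1/3)*z + (p - 1) > q - x + 5 must hold; in canonical form it is p + x + (1/3)*z > q + 6.
Before the loop (bound <=3), unroll the exhaustion recursion (WP_0 = exit-now case; WP_j = one more guarded iteration, up to j = 3):
  WP_0: (not (2*e = -9)) and p + x + (1/3)*z > q + 6
  WP_1: (2*e = -9 -> ((not (6*z = -15)) and p + x + (1/3)*z > q + 6)) and ((not (2*e = -9)) -> p + x + (1/3)*z > q + 6)
  WP_2: (2*e = -9 -> ((6*z = -15 -> ((not (6*z = -15)) and p + x + (1/3)*z > q + 6)) and ((not (6*z = -15)) -> p + x + (1/3)*z > q + 6))) and ((not (2*e = -9)) -> p + x + (1/3)*z > q + 6)
  WP_3: (2*e = -9 -> ((6*z = -15 -> ((6*z = -15 -> ((not (6*z = -15)) and p + x + (1/3)*z > q + 6)) and ((not (6*z = -15)) -> p + x + (1/3)*z > q + 6))) and ((not (6*z = -15)) -> p + x + (1/3)*z > q + 6))) and ((not (2*e = -9)) -> p + x + (1/3)*z > q + 6)
So before the loop: (2*e = -9 -> ((6*z = -15 -> ((6*z = -15 -> ((not (6*z = -15)) and p + x + (1/3)*z > q + 6)) and ((not (6*z = -15)) -> p + x + (1/3)*z > q + 6))) and ((not (6*z = -15)) -> p + x + (1/3)*z > q + 6))) and ((not (2*e = -9)) -> p + x + (1/3)*z > q + 6)
Before skip: (2*e = -9 -> ((6*z = -15 -> ((6*z = -15 -> ((not (6*z = -15)) and p + x + (1/3)*z > q + 6)) and ((not (6*z = -15)) -> p + x + (1/3)*z > q + 6))) and ((not (6*z = -15)) -> p + x + (1/3)*z > q + 6))) and ((not (2*e = -9)) -> p + x + (1/3)*z > q + 6)
The weakest precondition is (2*e = -9 -> ((6*z = -15 -> ((6*z = -15 -> ((not (6*z = -15)) and p + x + (1/3)*z > q + 6)) and ((not (6*z = -15)) -> p + x + (1/3)*z > q + 6))) and ((not (6*z = -15)) -> p + x + (1/3)*z > q + 6))) and ((not (2*e = -9)) -> p + x + (1/3)*z > q + 6).
Check whether (2*e = -9 -> ((6*z = -15 -> ((6*z = -15 -> ((not (6*z = -15)) and p + x + (1/3)*z > 8)) and ((not (6*z = -15)) -> p + x + (1/3)*z > 8))) and ((not (6*z = -15)) -> p + x + (1/3)*z > 8))) and ((not (2*e = -9)) -> p + x + (1/3)*z > 8) and q = 2 implies it.
Every state satisfying the precondition satisfies the weakest precondition: the implication holds.
Answer: valid


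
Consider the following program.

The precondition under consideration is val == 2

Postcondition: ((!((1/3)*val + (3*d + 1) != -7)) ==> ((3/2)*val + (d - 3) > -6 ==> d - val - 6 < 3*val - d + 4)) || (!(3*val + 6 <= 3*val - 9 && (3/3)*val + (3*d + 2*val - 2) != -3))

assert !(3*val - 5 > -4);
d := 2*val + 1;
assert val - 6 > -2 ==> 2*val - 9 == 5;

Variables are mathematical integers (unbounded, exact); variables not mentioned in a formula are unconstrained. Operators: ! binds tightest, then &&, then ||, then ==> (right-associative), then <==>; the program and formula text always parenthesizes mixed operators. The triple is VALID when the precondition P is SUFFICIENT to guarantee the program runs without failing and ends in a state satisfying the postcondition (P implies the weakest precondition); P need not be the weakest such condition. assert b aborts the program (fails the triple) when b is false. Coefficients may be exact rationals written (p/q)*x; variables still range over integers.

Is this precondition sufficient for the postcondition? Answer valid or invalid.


Working backward. After the program, the postcondition ((!((1/3)*val + (3*d + 1) != -7)) ==> ((3/2)*val + (d - 3) > -6 ==> d - val - 6 < 3*val - d + 4)) || (!(3*val + 6 <= 3*val - 9 && (3/3)*val + (3*d + 2*val - 2) != -3)) must hold; in canonical form it is true.
Before assert val - 6 > -2 ==> 2*val - 9 == 5: val > 4 ==> 2*val == 14
Before d := 2*val + 1: val > 4 ==> 2*val == 14
Before assert !(3*val - 5 > -4): (!(3*val > 1)) && (val > 4 ==> 2*val == 14)
The weakest precondition is (!(3*val > 1)) && (val > 4 ==> 2*val == 14).
Check whether val == 2 implies it.
Countermodel: at the initial state val = 2, the precondition holds but the weakest precondition fails.
Answer: invalid


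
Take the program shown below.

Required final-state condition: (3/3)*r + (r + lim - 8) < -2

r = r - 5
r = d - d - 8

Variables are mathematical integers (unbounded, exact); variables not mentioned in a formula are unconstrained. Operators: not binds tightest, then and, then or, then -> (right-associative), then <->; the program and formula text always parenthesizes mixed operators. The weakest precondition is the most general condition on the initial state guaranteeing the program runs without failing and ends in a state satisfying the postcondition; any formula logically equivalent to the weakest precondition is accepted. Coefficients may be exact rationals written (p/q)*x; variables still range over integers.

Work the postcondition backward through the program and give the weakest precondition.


Working backward. After the program, the postcondition (3/3)*r + (r + lim - 8) < -2 must hold; in canonical form it is lim + 2*r < 6.
Before r := d - d - 8: lim < 22
Before r := r - 5: lim < 22
Answer: WP = lim < 22


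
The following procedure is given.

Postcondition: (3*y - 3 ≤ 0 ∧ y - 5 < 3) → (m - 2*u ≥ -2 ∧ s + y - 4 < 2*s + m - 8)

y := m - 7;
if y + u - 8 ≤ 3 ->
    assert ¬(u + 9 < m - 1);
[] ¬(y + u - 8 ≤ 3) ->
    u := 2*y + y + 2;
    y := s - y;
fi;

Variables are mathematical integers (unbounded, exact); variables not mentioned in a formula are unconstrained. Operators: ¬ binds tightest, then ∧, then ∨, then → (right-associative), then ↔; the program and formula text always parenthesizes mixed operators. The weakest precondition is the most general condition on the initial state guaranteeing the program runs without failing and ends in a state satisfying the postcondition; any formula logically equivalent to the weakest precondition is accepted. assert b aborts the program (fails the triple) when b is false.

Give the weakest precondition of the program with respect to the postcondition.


Working backward. After the program, the postcondition (3*y - 3 ≤ 0 ∧ y - 5 < 3) → (m - 2*u ≥ -2 ∧ s + y - 4 < 2*s + m - 8) must hold; in canonical form it is (3*y ≤ 3 ∧ y < 8) → (m ≥ 2*u - 2 ∧ y < m + s - 4).
Then branch requires (¬(u < m - 10)) ∧ ((3*y ≤ 3 ∧ y < 8) → (m ≥ 2*u - 2 ∧ y < m + s - 4)); else branch requires (3*s ≤ 3*y + 3 ∧ s < y + 8) → (m ≥ 6*y + 2 ∧ m + y > 4).
Before the if: (u + y ≤ 11 → ((¬(u < m - 10)) ∧ ((3*y ≤ 3 ∧ y < 8) → (m ≥ 2*u - 2 ∧ y < m + s - 4)))) ∧ ((¬(u + y ≤ 11)) → ((3*s ≤ 3*y + 3 ∧ s < y + 8) → (m ≥ 6*y + 2 ∧ m + y > 4)))
Before y := m - 7: (m + u ≤ 18 → ((¬(u < m - 10)) ∧ ((3*m ≤ 24 ∧ m < 15) → (m ≥ 2*u - 2 ∧ s > -3)))) ∧ ((¬(m + u ≤ 18)) → ((3*s ≤ 3*m - 18 ∧ s < m + 1) → (5*m ≤ 40 ∧ 2*m > 11)))
Answer: WP = (m + u ≤ 18 → ((¬(u < m - 10)) ∧ ((3*m ≤ 24 ∧ m < 15) → (m ≥ 2*u - 2 ∧ s > -3)))) ∧ ((¬(m + u ≤ 18)) → ((3*s ≤ 3*m - 18 ∧ s < m + 1) → (5*m ≤ 40 ∧ 2*m > 11)))


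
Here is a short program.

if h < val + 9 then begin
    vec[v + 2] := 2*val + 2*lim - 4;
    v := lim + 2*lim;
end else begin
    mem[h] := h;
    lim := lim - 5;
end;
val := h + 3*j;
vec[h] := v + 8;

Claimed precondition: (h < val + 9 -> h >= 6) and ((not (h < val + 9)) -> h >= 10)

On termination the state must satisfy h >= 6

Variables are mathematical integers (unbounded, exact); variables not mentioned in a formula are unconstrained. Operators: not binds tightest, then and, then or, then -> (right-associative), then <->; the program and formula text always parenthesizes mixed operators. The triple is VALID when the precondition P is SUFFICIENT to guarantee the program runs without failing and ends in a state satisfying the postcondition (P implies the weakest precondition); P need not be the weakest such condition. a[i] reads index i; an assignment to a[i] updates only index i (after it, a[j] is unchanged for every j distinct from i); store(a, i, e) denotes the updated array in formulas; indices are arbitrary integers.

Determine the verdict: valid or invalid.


Working backward. After the program, h >= 6 must hold.
Before vec[h] := v + 8: h >= 6
Before val := h + 3*j: h >= 6
Then branch requires h >= 6; else branch requires h >= 6.
Before the if: (h < val + 9 -> h >= 6) and ((not (h < val + 9)) -> h >= 6)
The weakest precondition is (h < val + 9 -> h >= 6) and ((not (h < val + 9)) -> h >= 6).
Check whether (h < val + 9 -> h >= 6) and ((not (h < val + 9)) -> h >= 10) implies it.
Every state satisfying the precondition satisfies the weakest precondition: the implication holds.
Answer: valid


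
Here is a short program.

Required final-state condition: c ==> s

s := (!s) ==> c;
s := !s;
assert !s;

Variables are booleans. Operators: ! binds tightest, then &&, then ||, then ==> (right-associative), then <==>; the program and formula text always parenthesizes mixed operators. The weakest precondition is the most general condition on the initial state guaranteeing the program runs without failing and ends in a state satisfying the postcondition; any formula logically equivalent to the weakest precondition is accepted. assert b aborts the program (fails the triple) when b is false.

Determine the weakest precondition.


Working backward. After the program, c ==> s must hold.
Before assert !s: (!s) && (c ==> s)
Before s := !s: s && (c ==> (!s))
Before s := (!s) ==> c: ((!s) ==> c) && (c ==> (!((!s) ==> c)))
Answer: WP = ((!s) ==> c) && (c ==> (!((!s) ==> c)))


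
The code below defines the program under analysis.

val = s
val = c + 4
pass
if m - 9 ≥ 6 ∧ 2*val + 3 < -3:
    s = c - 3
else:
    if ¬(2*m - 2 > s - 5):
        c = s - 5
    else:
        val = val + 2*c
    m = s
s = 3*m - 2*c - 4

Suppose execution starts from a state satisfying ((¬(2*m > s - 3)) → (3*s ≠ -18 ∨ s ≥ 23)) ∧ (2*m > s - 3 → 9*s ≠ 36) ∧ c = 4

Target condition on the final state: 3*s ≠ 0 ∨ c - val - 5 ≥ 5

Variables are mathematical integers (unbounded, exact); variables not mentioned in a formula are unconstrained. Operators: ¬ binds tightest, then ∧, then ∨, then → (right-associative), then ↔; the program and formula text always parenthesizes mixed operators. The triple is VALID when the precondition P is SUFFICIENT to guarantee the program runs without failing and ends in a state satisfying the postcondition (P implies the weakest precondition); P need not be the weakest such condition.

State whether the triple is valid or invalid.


Working backward. After the program, the postcondition 3*s ≠ 0 ∨ c - val - 5 ≥ 5 must hold; in canonical form it is 3*s ≠ 0 ∨ c ≥ val + 10.
Before s := 3*m - 2*c - 4: 9*m ≠ 6*c + 12 ∨ c ≥ val + 10
Then branch requires 9*m ≠ 6*c + 12 ∨ c ≥ val + 10; else branch requires ((¬(2*m > s - 3)) → (3*s ≠ -18 ∨ s ≥ val + 15)) ∧ (2*m > s - 3 → (9*s ≠ 6*c + 12 ∨ c + val ≤ -10)).
Before the if: ((m ≥ 15 ∧ 2*val < -6) → (9*m ≠ 6*c + 12 ∨ c ≥ val + 10)) ∧ ((¬(m ≥ 15 ∧ 2*val < -6)) → (((¬(2*m > s - 3)) → (3*s ≠ -18 ∨ s ≥ val + 15)) ∧ (2*m > s - 3 → (9*s ≠ 6*c + 12 ∨ c + val ≤ -10))))
Before skip: ((m ≥ 15 ∧ 2*val < -6) → (9*m ≠ 6*c + 12 ∨ c ≥ val + 10)) ∧ ((¬(m ≥ 15 ∧ 2*val < -6)) → (((¬(2*m > s - 3)) → (3*s ≠ -18 ∨ s ≥ val + 15)) ∧ (2*m > s - 3 → (9*s ≠ 6*c + 12 ∨ c + val ≤ -10))))
Before val := c + 4: ((m ≥ 15 ∧ 2*c < -14) → 9*m ≠ 6*c + 12) ∧ ((¬(m ≥ 15 ∧ 2*c < -14)) → (((¬(2*m > s - 3)) → (3*s ≠ -18 ∨ s ≥ c + 19)) ∧ (2*m > s - 3 → (9*s ≠ 6*c + 12 ∨ 2*c ≤ -14))))
Before val := s: ((m ≥ 15 ∧ 2*c < -14) → 9*m ≠ 6*c + 12) ∧ ((¬(m ≥ 15 ∧ 2*c < -14)) → (((¬(2*m > s - 3)) → (3*s ≠ -18 ∨ s ≥ c + 19)) ∧ (2*m > s - 3 → (9*s ≠ 6*c + 12 ∨ 2*c ≤ -14))))
The weakest precondition is ((m ≥ 15 ∧ 2*c < -14) → 9*m ≠ 6*c + 12) ∧ ((¬(m ≥ 15 ∧ 2*c < -14)) → (((¬(2*m > s - 3)) → (3*s ≠ -18 ∨ s ≥ c + 19)) ∧ (2*m > s - 3 → (9*s ≠ 6*c + 12 ∨ 2*c ≤ -14)))).
Check whether ((¬(2*m > s - 3)) → (3*s ≠ -18 ∨ s ≥ 23)) ∧ (2*m > s - 3 → 9*s ≠ 36) ∧ c = 4 implies it.
Every state satisfying the precondition satisfies the weakest precondition: the implication holds.
Answer: valid


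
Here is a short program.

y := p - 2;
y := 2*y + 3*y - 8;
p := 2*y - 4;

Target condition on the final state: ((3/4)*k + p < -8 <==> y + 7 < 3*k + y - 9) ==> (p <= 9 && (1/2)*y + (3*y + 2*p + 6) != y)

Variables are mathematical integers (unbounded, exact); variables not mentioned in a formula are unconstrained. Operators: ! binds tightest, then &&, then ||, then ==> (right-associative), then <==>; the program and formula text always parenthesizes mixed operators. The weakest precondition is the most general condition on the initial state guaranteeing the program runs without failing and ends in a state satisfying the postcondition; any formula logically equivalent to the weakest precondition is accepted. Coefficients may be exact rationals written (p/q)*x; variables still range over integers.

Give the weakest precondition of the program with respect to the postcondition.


Working backward. After the program, the postcondition ((3/4)*k + p < -8 <==> y + 7 < 3*k + y - 9) ==> (p <= 9 && (1/2)*y + (3*y + 2*p + 6) != y) must hold; in canonical form it is ((3/4)*k + p < -8 <==> 3*k > 16) ==> (p <= 9 && 2*p + (5/2)*y != -6).
Before p := 2*y - 4: ((3/4)*k + 2*y < -4 <==> 3*k > 16) ==> (2*y <= 13 && (13/2)*y != 2)
Before y := 2*y + 3*y - 8: ((3/4)*k + 10*y < 12 <==> 3*k > 16) ==> (10*y <= 29 && (65/2)*y != 54)
Before y := p - 2: ((3/4)*k + 10*p < 32 <==> 3*k > 16) ==> (10*p <= 49 && (65/2)*p != 119)
Answer: WP = ((3/4)*k + 10*p < 32 <==> 3*k > 16) ==> (10*p <= 49 && (65/2)*p != 119)


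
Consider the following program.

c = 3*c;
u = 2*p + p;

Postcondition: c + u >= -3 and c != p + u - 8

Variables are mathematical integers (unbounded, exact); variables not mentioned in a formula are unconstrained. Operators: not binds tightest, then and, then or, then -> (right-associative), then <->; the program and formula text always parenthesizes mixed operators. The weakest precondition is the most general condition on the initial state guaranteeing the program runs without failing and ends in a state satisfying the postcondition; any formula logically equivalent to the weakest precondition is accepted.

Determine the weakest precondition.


Working backward. After the program, c + u >= -3 and c != p + u - 8 must hold.
Before u := 2*p + p: c + 3*p >= -3 and c != 4*p - 8
Before c := 3*c: 3*c + 3*p >= -3 and 3*c != 4*p - 8
Answer: WP = 3*c + 3*p >= -3 and 3*c != 4*p - 8


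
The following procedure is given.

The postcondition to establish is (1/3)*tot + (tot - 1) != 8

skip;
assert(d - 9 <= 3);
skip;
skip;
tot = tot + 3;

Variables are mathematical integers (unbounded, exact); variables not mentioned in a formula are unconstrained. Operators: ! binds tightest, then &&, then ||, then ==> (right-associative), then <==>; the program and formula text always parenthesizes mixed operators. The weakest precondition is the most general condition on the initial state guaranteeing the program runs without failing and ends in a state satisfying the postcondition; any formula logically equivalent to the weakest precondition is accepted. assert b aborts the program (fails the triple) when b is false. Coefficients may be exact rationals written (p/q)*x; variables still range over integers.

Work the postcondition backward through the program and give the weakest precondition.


Working backward. After the program, the postcondition (1/3)*tot + (tot - 1) != 8 must hold; in canonical form it is (4/3)*tot != 9.
Before tot := tot + 3: (4/3)*tot != 5
Before skip: (4/3)*tot != 5
Before skip: (4/3)*tot != 5
Before assert d - 9 <= 3: d <= 12 && (4/3)*tot != 5
Before skip: d <= 12 && (4/3)*tot != 5
Answer: WP = d <= 12 && (4/3)*tot != 5


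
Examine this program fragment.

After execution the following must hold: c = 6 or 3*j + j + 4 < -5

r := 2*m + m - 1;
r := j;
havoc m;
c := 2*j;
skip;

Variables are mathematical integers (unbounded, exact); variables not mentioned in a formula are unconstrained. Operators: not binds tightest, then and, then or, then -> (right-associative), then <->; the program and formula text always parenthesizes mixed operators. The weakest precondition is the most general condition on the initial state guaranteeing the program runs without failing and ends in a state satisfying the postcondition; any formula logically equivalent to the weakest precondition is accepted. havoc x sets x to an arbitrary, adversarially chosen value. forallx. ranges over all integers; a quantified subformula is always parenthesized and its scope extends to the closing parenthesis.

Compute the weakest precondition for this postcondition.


Working backward. After the program, the postcondition c = 6 or 3*j + j + 4 < -5 must hold; in canonical form it is c = 6 or 4*j < -9.
Before skip: c = 6 or 4*j < -9
Before c := 2*j: 2*j = 6 or 4*j < -9
Before havoc m: 2*j = 6 or 4*j < -9
Before r := j: 2*j = 6 or 4*j < -9
Before r := 2*m + m - 1: 2*j = 6 or 4*j < -9
Answer: WP = 2*j = 6 or 4*j < -9


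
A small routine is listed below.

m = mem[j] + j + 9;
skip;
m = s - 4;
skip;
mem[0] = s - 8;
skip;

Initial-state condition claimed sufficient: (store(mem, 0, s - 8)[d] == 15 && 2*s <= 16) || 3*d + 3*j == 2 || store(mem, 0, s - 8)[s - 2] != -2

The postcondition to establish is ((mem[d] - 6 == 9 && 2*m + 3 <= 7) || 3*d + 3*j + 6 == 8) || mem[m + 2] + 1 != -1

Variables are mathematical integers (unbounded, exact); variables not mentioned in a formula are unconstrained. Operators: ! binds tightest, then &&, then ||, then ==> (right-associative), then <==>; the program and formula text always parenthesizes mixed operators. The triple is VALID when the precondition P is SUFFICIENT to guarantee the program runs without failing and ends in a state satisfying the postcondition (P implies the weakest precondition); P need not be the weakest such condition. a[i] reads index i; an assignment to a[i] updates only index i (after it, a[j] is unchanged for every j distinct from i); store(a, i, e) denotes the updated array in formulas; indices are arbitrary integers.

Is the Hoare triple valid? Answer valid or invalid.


Working backward. After the program, the postcondition ((mem[d] - 6 == 9 && 2*m + 3 <= 7) || 3*d + 3*j + 6 == 8) || mem[m + 2] + 1 != -1 must hold; in canonical form it is (mem[d] == 15 && 2*m <= 4) || 3*d + 3*j == 2 || mem[m + 2] != -2.
Before skip: (mem[d] == 15 && 2*m <= 4) || 3*d + 3*j == 2 || mem[m + 2] != -2
Before mem[0] := s - 8: (store(mem, 0, s - 8)[d] == 15 && 2*m <= 4) || 3*d + 3*j == 2 || store(mem, 0, s - 8)[m + 2] != -2
Before skip: (store(mem, 0, s - 8)[d] == 15 && 2*m <= 4) || 3*d + 3*j == 2 || store(mem, 0, s - 8)[m + 2] != -2
Before m := s - 4: (store(mem, 0, s - 8)[d] == 15 && 2*s <= 12) || 3*d + 3*j == 2 || store(mem, 0, s - 8)[s - 2] != -2
Before skip: (store(mem, 0, s - 8)[d] == 15 && 2*s <= 12) || 3*d + 3*j == 2 || store(mem, 0, s - 8)[s - 2] != -2
Before m := mem[j] + j + 9: (store(mem, 0, s - 8)[d] == 15 && 2*s <= 12) || 3*d + 3*j == 2 || store(mem, 0, s - 8)[s - 2] != -2
The weakest precondition is (store(mem, 0, s - 8)[d] == 15 && 2*s <= 12) || 3*d + 3*j == 2 || store(mem, 0, s - 8)[s - 2] != -2.
Check whether (store(mem, 0, s - 8)[d] == 15 && 2*s <= 16) || 3*d + 3*j == 2 || store(mem, 0, s - 8)[s - 2] != -2 implies it.
Countermodel: at the initial state d = 3, j = 0, mem = {[0] = 2, [3] = 15, [6] = -2, elsewhere 2}, s = 8, the precondition holds but the weakest precondition fails.
Answer: invalid


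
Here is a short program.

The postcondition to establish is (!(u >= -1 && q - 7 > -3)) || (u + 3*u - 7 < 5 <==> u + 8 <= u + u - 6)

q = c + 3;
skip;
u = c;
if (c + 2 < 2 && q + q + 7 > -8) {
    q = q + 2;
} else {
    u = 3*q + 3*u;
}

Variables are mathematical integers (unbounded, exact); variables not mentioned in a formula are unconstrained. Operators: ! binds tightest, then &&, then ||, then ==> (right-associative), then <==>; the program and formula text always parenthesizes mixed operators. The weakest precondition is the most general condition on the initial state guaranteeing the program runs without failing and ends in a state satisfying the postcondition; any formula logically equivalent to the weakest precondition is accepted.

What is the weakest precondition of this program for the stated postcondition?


Working backward. After the program, the postcondition (!(u >= -1 && q - 7 > -3)) || (u + 3*u - 7 < 5 <==> u + 8 <= u + u - 6) must hold; in canonical form it is (!(u >= -1 && q > 4)) || (4*u < 12 <==> u >= 14).
Then branch requires (!(u >= -1 && q > 2)) || (4*u < 12 <==> u >= 14); else branch requires (!(3*q + 3*u >= -1 && q > 4)) || (12*q + 12*u < 12 <==> 3*q + 3*u >= 14).
Before the if: ((c < 0 && 2*q > -15) ==> ((!(u >= -1 && q > 2)) || (4*u < 12 <==> u >= 14))) && ((!(c < 0 && 2*q > -15)) ==> ((!(3*q + 3*u >= -1 && q > 4)) || (12*q + 12*u < 12 <==> 3*q + 3*u >= 14)))
Before u := c: ((c < 0 && 2*q > -15) ==> ((!(c >= -1 && q > 2)) || (4*c < 12 <==> c >= 14))) && ((!(c < 0 && 2*q > -15)) ==> ((!(3*c + 3*q >= -1 && q > 4)) || (12*c + 12*q < 12 <==> 3*c + 3*q >= 14)))
Before skip: ((c < 0 && 2*q > -15) ==> ((!(c >= -1 && q > 2)) || (4*c < 12 <==> c >= 14))) && ((!(c < 0 && 2*q > -15)) ==> ((!(3*c + 3*q >= -1 && q > 4)) || (12*c + 12*q < 12 <==> 3*c + 3*q >= 14)))
Before q := c + 3: ((c < 0 && 2*c > -21) ==> ((!(c >= -1 && c > -1)) || (4*c < 12 <==> c >= 14))) && ((!(c < 0 && 2*c > -21)) ==> ((!(6*c >= -10 && c > 1)) || (24*c < -24 <==> 6*c >= 5)))
Answer: WP = ((c < 0 && 2*c > -21) ==> ((!(c >= -1 && c > -1)) || (4*c < 12 <==> c >= 14))) && ((!(c < 0 && 2*c > -21)) ==> ((!(6*c >= -10 && c > 1)) || (24*c < -24 <==> 6*c >= 5)))


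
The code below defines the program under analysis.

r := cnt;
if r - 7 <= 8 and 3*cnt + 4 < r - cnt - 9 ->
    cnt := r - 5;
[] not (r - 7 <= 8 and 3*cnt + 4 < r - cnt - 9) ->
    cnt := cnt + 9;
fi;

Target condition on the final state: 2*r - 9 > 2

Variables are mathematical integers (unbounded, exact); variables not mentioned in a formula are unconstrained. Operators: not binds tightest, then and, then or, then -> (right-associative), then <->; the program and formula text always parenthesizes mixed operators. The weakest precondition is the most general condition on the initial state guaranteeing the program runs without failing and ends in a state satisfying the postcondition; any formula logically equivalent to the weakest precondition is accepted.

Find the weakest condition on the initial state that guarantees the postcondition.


Working backward. After the program, the postcondition 2*r - 9 > 2 must hold; in canonical form it is 2*r > 11.
Then branch requires 2*r > 11; else branch requires 2*r > 11.
Before the if: ((r <= 15 and 4*cnt < r - 13) -> 2*r > 11) and ((not (r <= 15 and 4*cnt < r - 13)) -> 2*r > 11)
Before r := cnt: ((cnt <= 15 and 3*cnt < -13) -> 2*cnt > 11) and ((not (cnt <= 15 and 3*cnt < -13)) -> 2*cnt > 11)
Answer: WP = ((cnt <= 15 and 3*cnt < -13) -> 2*cnt > 11) and ((not (cnt <= 15 and 3*cnt < -13)) -> 2*cnt > 11)


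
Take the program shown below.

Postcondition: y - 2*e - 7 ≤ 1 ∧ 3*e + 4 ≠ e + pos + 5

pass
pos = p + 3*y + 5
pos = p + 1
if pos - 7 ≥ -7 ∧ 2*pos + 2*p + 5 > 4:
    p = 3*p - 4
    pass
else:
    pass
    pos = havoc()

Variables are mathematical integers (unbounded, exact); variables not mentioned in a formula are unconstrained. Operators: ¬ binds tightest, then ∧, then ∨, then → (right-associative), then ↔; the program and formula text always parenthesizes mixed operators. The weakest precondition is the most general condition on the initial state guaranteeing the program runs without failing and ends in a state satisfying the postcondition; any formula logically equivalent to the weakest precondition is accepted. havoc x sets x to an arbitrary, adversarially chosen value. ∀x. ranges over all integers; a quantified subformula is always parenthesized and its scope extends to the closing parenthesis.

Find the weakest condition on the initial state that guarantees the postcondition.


Working backward. After the program, the postcondition y - 2*e - 7 ≤ 1 ∧ 3*e + 4 ≠ e + pos + 5 must hold; in canonical form it is y ≤ 2*e + 8 ∧ 2*e ≠ pos + 1.
Then branch requires y ≤ 2*e + 8 ∧ 2*e ≠ pos + 1; else branch requires ∀pos_1. (y ≤ 2*e + 8 ∧ 2*e ≠ pos_1 + 1).
Before the if: ((pos ≥ 0 ∧ 2*p + 2*pos > -1) → (y ≤ 2*e + 8 ∧ 2*e ≠ pos + 1)) ∧ ((¬(pos ≥ 0 ∧ 2*p + 2*pos > -1)) → (∀pos_1. (y ≤ 2*e + 8 ∧ 2*e ≠ pos_1 + 1)))
Before pos := p + 1: ((p ≥ -1 ∧ 4*p > -3) → (y ≤ 2*e + 8 ∧ 2*e ≠ p + 2)) ∧ ((¬(p ≥ -1 ∧ 4*p > -3)) → (∀pos_1. (y ≤ 2*e + 8 ∧ 2*e ≠ pos_1 + 1)))
Before pos := p + 3*y + 5: ((p ≥ -1 ∧ 4*p > -3) → (y ≤ 2*e + 8 ∧ 2*e ≠ p + 2)) ∧ ((¬(p ≥ -1 ∧ 4*p > -3)) → (∀pos_1. (y ≤ 2*e + 8 ∧ 2*e ≠ pos_1 + 1)))
Before skip: ((p ≥ -1 ∧ 4*p > -3) → (y ≤ 2*e + 8 ∧ 2*e ≠ p + 2)) ∧ ((¬(p ≥ -1 ∧ 4*p > -3)) → (∀pos_1. (y ≤ 2*e + 8 ∧ 2*e ≠ pos_1 + 1)))
Answer: WP = ((p ≥ -1 ∧ 4*p > -3) → (y ≤ 2*e + 8 ∧ 2*e ≠ p + 2)) ∧ ((¬(p ≥ -1 ∧ 4*p > -3)) → (∀pos_1. (y ≤ 2*e + 8 ∧ 2*e ≠ pos_1 + 1)))


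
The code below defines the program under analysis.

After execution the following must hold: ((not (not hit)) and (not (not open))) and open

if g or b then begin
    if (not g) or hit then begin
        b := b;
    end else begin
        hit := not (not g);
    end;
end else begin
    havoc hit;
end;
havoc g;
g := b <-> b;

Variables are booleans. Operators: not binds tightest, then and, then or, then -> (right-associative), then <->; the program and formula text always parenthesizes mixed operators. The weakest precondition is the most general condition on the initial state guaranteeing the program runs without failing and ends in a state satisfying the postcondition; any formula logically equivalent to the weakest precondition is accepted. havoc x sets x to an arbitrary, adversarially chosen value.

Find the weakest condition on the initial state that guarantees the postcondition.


Working backward. After the program, the postcondition ((not (not hit)) and (not (not open))) and open must hold; in canonical form it is hit and open.
Before g := b <-> b: hit and open
Before havoc g: hit and open
Then branch requires (((not g) or hit) -> (hit and open)) and ((not ((not g) or hit)) -> (g and open)); else branch requires false.
Before the if: ((g or b) -> ((((not g) or hit) -> (hit and open)) and ((not ((not g) or hit)) -> (g and open)))) and (g or b)
Answer: WP = ((g or b) -> ((((not g) or hit) -> (hit and open)) and ((not ((not g) or hit)) -> (g and open)))) and (g or b)


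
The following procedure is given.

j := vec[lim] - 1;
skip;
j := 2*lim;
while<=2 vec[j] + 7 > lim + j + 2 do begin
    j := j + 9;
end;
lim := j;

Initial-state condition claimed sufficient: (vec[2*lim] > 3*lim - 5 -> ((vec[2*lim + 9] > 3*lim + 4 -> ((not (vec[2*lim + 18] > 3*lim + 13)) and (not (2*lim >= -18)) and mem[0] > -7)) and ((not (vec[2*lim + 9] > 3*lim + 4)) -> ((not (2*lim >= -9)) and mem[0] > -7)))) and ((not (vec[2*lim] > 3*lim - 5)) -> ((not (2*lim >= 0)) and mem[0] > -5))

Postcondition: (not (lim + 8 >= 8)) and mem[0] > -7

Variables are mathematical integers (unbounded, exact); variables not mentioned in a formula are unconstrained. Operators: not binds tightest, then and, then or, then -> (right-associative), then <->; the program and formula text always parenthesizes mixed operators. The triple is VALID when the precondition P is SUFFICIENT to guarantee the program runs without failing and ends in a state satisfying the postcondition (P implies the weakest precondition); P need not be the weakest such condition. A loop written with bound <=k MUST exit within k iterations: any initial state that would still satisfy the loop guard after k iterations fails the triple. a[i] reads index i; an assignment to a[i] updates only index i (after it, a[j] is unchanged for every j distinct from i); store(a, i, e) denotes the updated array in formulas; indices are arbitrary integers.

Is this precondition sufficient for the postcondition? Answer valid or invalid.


Working backward. After the program, the postcondition (not (lim + 8 >= 8)) and mem[0] > -7 must hold; in canonical form it is (not (lim >= 0)) and mem[0] > -7.
Before lim := j: (not (j >= 0)) and mem[0] > -7
Before the loop (bound <=2), unroll the exhaustion recursion (WP_0 = exit-now case; WP_j = one more guarded iteration, up to j = 2):
  WP_0: (not (vec[j] > j + lim - 5)) and (not (j >= 0)) and mem[0] > -7
  WP_1: (vec[j] > j + lim - 5 -> ((not (vec[j + 9] > j + lim + 4)) and (not (j >= -9)) and mem[0] > -7)) and ((not (vec[j] > j + lim - 5)) -> ((not (j >= 0)) and mem[0] > -7))
  WP_2: (vec[j] > j + lim - 5 -> ((vec[j + 9] > j + lim + 4 -> ((not (vec[j + 18] > j + lim + 13)) and (not (j >= -18)) and mem[0] > -7)) and ((not (vec[j + 9] > j + lim + 4)) -> ((not (j >= -9)) and mem[0] > -7)))) and ((not (vec[j] > j + lim - 5)) -> ((not (j >= 0)) and mem[0] > -7))
So before the loop: (vec[j] > j + lim - 5 -> ((vec[j + 9] > j + lim + 4 -> ((not (vec[j + 18] > j + lim + 13)) and (not (j >= -18)) and mem[0] > -7)) and ((not (vec[j + 9] > j + lim + 4)) -> ((not (j >= -9)) and mem[0] > -7)))) and ((not (vec[j] > j + lim - 5)) -> ((not (j >= 0)) and mem[0] > -7))
Before j := 2*lim: (vec[2*lim] > 3*lim - 5 -> ((vec[2*lim + 9] > 3*lim + 4 -> ((not (vec[2*lim + 18] > 3*lim + 13)) and (not (2*lim >= -18)) and mem[0] > -7)) and ((not (vec[2*lim + 9] > 3*lim + 4)) -> ((not (2*lim >= -9)) and mem[0] > -7)))) and ((not (vec[2*lim] > 3*lim - 5)) -> ((not (2*lim >= 0)) and mem[0] > -7))
Before skip: (vec[2*lim] > 3*lim - 5 -> ((vec[2*lim + 9] > 3*lim + 4 -> ((not (vec[2*lim + 18] > 3*lim + 13)) and (not (2*lim >= -18)) and mem[0] > -7)) and ((not (vec[2*lim + 9] > 3*lim + 4)) -> ((not (2*lim >= -9)) and mem[0] > -7)))) and ((not (vec[2*lim] > 3*lim - 5)) -> ((not (2*lim >= 0)) and mem[0] > -7))
Before j := vec[lim] - 1: (vec[2*lim] > 3*lim - 5 -> ((vec[2*lim + 9] > 3*lim + 4 -> ((not (vec[2*lim + 18] > 3*lim + 13)) and (not (2*lim >= -18)) and mem[0] > -7)) and ((not (vec[2*lim + 9] > 3*lim + 4)) -> ((not (2*lim >= -9)) and mem[0] > -7)))) and ((not (vec[2*lim] > 3*lim - 5)) -> ((not (2*lim >= 0)) and mem[0] > -7))
The weakest precondition is (vec[2*lim] > 3*lim - 5 -> ((vec[2*lim + 9] > 3*lim + 4 -> ((not (vec[2*lim + 18] > 3*lim + 13)) and (not (2*lim >= -18)) and mem[0] > -7)) and ((not (vec[2*lim + 9] > 3*lim + 4)) -> ((not (2*lim >= -9)) and mem[0] > -7)))) and ((not (vec[2*lim] > 3*lim - 5)) -> ((not (2*lim >= 0)) and mem[0] > -7)).
Check whether (vec[2*lim] > 3*lim - 5 -> ((vec[2*lim + 9] > 3*lim + 4 -> ((not (vec[2*lim + 18] > 3*lim + 13)) and (not (2*lim >= -18)) and mem[0] > -7)) and ((not (vec[2*lim + 9] > 3*lim + 4)) -> ((not (2*lim >= -9)) and mem[0] > -7)))) and ((not (vec[2*lim] > 3*lim - 5)) -> ((not (2*lim >= 0)) and mem[0] > -5)) implies it.
Every state satisfying the precondition satisfies the weakest precondition: the implication holds.
Answer: valid
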